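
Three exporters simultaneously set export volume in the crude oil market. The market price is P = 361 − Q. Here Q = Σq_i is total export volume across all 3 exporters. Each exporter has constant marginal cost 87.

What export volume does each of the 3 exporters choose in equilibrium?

A representative exporter's profit is π_i = q_i(361 − Q) − 87q_i, with Q = q_i + Σ_{j≠i} q_j.
First-order condition: 274 − 2q_i − Σ_{j≠i} q_j = 0.
With identical exporters, set every q_j = q: then 274 − 2q − 2q = 0, i.e. q = 274/4 = 68.5.

68.5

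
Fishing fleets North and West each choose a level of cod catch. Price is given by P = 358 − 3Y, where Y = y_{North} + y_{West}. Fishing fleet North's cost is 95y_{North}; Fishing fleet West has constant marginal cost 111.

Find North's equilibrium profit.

2883

Fishing fleet North's profit: π = y_{North}(358 − 3(y_{North} + y_{West})) − 95y_{North}.
∂π/∂y_{North} = 263 − 6y_{North} − 3y_{West} = 0, so y_{North} = 263/6 − 0.5y_{West}.
By the same steps for West: y_{West} = 247/6 − 0.5y_{North}.
Substituting the second reaction function into the first: y_{North} = 263/6 − 0.5(247/6 − 0.5y_{North}), which gives 0.75y_{North} = 23.25 ⇒ y_{North} = 31.
Then y_{West} = 247/6 − 0.5·31 = 77/3.
Price P = 358 − 3·(170/3) = 188.
North's profit: (188 − 95)·31 = 2883.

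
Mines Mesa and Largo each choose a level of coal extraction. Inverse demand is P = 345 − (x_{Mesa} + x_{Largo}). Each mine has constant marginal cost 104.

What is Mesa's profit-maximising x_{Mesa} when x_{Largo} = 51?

95

Mine Mesa's profit: π = x_{Mesa}(345 − (x_{Mesa} + x_{Largo})) − 104x_{Mesa}.
∂π/∂x_{Mesa} = 241 − 2x_{Mesa} − x_{Largo} = 0, so x_{Mesa} = 120.5 − 0.5x_{Largo}.
At x_{Largo} = 51: x_{Mesa} = 120.5 − 0.5·51 = 95.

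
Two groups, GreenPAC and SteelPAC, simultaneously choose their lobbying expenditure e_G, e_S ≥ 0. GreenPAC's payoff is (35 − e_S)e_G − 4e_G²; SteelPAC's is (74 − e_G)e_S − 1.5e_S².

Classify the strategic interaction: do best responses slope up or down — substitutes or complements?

Expanding GreenPAC's payoff: 35e_G − e_Se_G − 4e_G².
∂π/∂e_G = 35 − e_S − 8e_G = 0, so e_G = 4.375 − 0.125e_S.
The best-response slope de_G/de_S = −0.125 < 0: the reaction function is downward-sloping, so the choices are strategic substitutes.

strategic substitutes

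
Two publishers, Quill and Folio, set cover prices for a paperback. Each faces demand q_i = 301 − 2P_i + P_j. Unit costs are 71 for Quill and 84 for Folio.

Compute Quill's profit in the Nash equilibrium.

Quill's profit: π = (P_{Quill} − 71)(301 − 2P_{Quill} + P_{Folio}).
∂π/∂P_{Quill} = 443 − 4P_{Quill} + P_{Folio} = 0 ⇒ P_{Quill} = 110.75 + 0.25P_{Folio}.
Similarly P_{Folio} = 117.25 + 0.25P_{Quill}.
Substituting the second reaction function into the first: P_{Quill} = 110.75 + 0.25(117.25 + 0.25P_{Quill}), which gives 0.9375P_{Quill} = 140.0625 ⇒ P_{Quill} = 149.4.
Then P_{Folio} = 117.25 + 0.25·149.4 = 154.6.
q_{Quill} = 301 − 2·149.4 + 154.6 = 156.8.
Profit = (149.4 − 71)·156.8 = 12293.12.

12293.12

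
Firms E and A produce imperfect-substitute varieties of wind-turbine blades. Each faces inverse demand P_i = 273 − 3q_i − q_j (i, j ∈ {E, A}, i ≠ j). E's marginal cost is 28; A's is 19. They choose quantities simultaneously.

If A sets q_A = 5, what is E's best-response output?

40

Firm E's profit: π = q_E(273 − 3q_E − q_A) − 28q_E.
∂π/∂q_E = 245 − 6q_E − q_A = 0 ⇒ q_E = 245/6 − (1/6)q_A.
At q_A = 5: q_E = 245/6 − (1/6)·5 = 40.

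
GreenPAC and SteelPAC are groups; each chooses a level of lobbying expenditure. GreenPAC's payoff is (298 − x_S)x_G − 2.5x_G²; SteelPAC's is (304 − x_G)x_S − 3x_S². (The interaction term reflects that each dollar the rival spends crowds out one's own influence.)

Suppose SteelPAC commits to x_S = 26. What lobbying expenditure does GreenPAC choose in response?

54.4

Expanding GreenPAC's payoff: 298x_G − x_Sx_G − 2.5x_G².
∂π/∂x_G = 298 − x_S − 5x_G = 0, so x_G = 59.6 − 0.2x_S.
At x_S = 26: x_G = 59.6 − 0.2·26 = 54.4.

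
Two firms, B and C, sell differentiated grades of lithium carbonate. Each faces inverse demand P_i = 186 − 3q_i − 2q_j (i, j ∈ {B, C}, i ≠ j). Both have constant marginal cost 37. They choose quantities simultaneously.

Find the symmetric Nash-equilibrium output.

18.625

Firm B's profit: π = q_B(186 − 3q_B − 2q_C) − 37q_B.
∂π/∂q_B = 149 − 6q_B − 2q_C = 0 ⇒ q_B = 149/6 − (1/3)q_C.
Setting q_B = q_C in the reaction function: q_B = 149/6 − (1/3)q_B, so q_B = (149/6) / (4/3) = 18.625.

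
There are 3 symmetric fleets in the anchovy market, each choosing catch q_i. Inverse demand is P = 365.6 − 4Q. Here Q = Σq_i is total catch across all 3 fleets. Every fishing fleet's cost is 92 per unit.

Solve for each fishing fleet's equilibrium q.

17.1

A representative fishing fleet's profit is π_i = q_i(365.6 − 4Q) − 92q_i, with Q = q_i + Σ_{j≠i} q_j.
First-order condition: 273.6 − 8q_i − 4Σ_{j≠i} q_j = 0.
Imposing symmetry (q_j = q for all j) turns Σ_{j≠i} q_j into 2q, so 273.6 = 16q and q = 17.1.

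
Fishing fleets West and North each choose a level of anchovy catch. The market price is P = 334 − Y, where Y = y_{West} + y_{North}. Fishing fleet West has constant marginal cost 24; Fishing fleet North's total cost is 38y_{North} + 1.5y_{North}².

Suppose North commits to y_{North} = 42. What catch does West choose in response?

Fishing fleet West's profit: π = y_{West}(334 − (y_{West} + y_{North})) − 24y_{West}.
∂π/∂y_{West} = 310 − 2y_{West} − y_{North} = 0, so y_{West} = 155 − 0.5y_{North}.
At y_{North} = 42: y_{West} = 155 − 0.5·42 = 134.

134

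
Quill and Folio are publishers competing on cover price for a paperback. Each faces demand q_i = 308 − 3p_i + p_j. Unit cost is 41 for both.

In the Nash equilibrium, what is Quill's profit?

Quill's profit: π = (p_{Quill} − 41)(308 − 3p_{Quill} + p_{Folio}).
∂π/∂p_{Quill} = 431 − 6p_{Quill} + p_{Folio} = 0 ⇒ p_{Quill} = 431/6 + (1/6)p_{Folio}.
By symmetry p_{Folio} = p_{Quill}; substituting into the reaction function, (5/6)p_{Quill} = 431/6 and p_{Quill} = 86.2.
q_{Quill} = 308 − 3·86.2 + 86.2 = 135.6.
Profit = (86.2 − 41)·135.6 = 6129.12.

6129.12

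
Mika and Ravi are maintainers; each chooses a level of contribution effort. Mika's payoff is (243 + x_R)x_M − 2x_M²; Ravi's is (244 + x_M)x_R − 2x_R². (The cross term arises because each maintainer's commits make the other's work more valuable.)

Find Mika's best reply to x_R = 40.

70.75

Expanding Mika's payoff: 243x_M + x_Rx_M − 2x_M².
∂π/∂x_M = 243 + x_R − 4x_M = 0, so x_M = 60.75 + 0.25x_R.
At x_R = 40: x_M = 60.75 + 0.25·40 = 70.75.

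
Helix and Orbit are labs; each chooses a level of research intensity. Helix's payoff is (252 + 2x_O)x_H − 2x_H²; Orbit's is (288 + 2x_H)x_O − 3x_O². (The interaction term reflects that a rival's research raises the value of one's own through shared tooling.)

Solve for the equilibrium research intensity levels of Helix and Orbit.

104.4, 82.8

Expanding Helix's payoff: 252x_H + 2x_Ox_H − 2x_H².
∂π/∂x_H = 252 + 2x_O − 4x_H = 0, so x_H = 63 + 0.5x_O.
Likewise for Orbit: x_O = 48 + (1/3)x_H.
Substituting the second reaction function into the first: x_H = 63 + 0.5(48 + (1/3)x_H), which gives (5/6)x_H = 87 ⇒ x_H = 104.4.
Then x_O = 48 + (1/3)·104.4 = 82.8.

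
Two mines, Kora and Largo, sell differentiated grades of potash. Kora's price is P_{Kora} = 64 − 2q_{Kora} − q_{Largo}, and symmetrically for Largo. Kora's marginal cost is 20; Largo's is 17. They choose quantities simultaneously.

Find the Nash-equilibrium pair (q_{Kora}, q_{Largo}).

8.6, 9.6

Mine Kora's profit: π = q_{Kora}(64 − 2q_{Kora} − q_{Largo}) − 20q_{Kora}.
∂π/∂q_{Kora} = 44 − 4q_{Kora} − q_{Largo} = 0 ⇒ q_{Kora} = 11 − 0.25q_{Largo}.
Similarly q_{Largo} = 11.75 − 0.25q_{Kora}.
Substituting the second reaction function into the first: q_{Kora} = 11 − 0.25(11.75 − 0.25q_{Kora}), which gives 0.9375q_{Kora} = 8.0625 ⇒ q_{Kora} = 8.6.
Then q_{Largo} = 11.75 − 0.25·8.6 = 9.6.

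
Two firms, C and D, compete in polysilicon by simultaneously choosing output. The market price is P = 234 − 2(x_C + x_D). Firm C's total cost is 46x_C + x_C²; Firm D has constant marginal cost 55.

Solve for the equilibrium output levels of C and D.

Firm C's profit: π = x_C(234 − 2(x_C + x_D)) − 46x_C − x_C².
∂π/∂x_C = 188 − 6x_C − 2x_D = 0, so x_C = 94/3 − (1/3)x_D.
For D: ∂π/∂x_D = 179 − 4x_D − 2x_C = 0 ⇒ x_D = 44.75 − 0.5x_C.
Plugging x_D into C's best response: x_C = 94/3 − (1/3)(44.75 − 0.5x_C) ⇒ (5/6)x_C = 197/12, so x_C = 19.7.
Then x_D = 44.75 − 0.5·19.7 = 34.9.

19.7, 34.9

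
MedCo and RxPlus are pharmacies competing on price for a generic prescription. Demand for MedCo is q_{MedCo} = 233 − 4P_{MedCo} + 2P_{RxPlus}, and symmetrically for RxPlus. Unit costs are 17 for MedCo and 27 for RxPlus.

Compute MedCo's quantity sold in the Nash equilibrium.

MedCo's profit: π = (P_{MedCo} − 17)(233 − 4P_{MedCo} + 2P_{RxPlus}).
∂π/∂P_{MedCo} = 301 − 8P_{MedCo} + 2P_{RxPlus} = 0 ⇒ P_{MedCo} = 37.625 + 0.25P_{RxPlus}.
Similarly P_{RxPlus} = 42.625 + 0.25P_{MedCo}.
Solving the two reaction functions simultaneously: (1 − (0.25)(0.25))P_{MedCo} = 37.625 + 0.25·42.625, so 0.9375P_{MedCo} = 1545/32 and P_{MedCo} = 51.5.
Then P_{RxPlus} = 42.625 + 0.25·51.5 = 55.5.
q_{MedCo} = 233 − 4·51.5 + 2·55.5 = 138.

138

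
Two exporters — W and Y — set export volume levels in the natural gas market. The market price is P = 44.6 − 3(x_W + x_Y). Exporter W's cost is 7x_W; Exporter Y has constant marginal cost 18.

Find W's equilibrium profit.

Exporter W's profit: π = x_W(44.6 − 3(x_W + x_Y)) − 7x_W.
∂π/∂x_W = 37.6 − 6x_W − 3x_Y = 0, so x_W = 94/15 − 0.5x_Y.
By the same steps for Y: x_Y = 133/30 − 0.5x_W.
Solving the two reaction functions simultaneously: (1 − (−0.5)(−0.5))x_W = 94/15 − 0.5·(133/30), so 0.75x_W = 4.05 and x_W = 5.4.
Then x_Y = 133/30 − 0.5·5.4 = 26/15.
Price P = 44.6 − 3·(107/15) = 23.2.
W's profit: (23.2 − 7)·5.4 = 87.48.

87.48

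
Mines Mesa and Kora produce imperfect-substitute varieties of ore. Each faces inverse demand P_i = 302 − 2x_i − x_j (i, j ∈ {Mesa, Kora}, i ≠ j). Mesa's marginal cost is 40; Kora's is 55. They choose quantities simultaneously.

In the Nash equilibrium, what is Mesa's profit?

5703.12

Mine Mesa's profit: π = x_{Mesa}(302 − 2x_{Mesa} − x_{Kora}) − 40x_{Mesa}.
∂π/∂x_{Mesa} = 262 − 4x_{Mesa} − x_{Kora} = 0 ⇒ x_{Mesa} = 65.5 − 0.25x_{Kora}.
Similarly x_{Kora} = 61.75 − 0.25x_{Mesa}.
Plugging x_{Kora} into Mesa's best response: x_{Mesa} = 65.5 − 0.25(61.75 − 0.25x_{Mesa}) ⇒ 0.9375x_{Mesa} = 50.0625, so x_{Mesa} = 53.4.
Then x_{Kora} = 61.75 − 0.25·53.4 = 48.4.
P_{Mesa} = 302 − 2·53.4 − 48.4 = 146.8.
Profit = (146.8 − 40)·53.4 = 5703.12.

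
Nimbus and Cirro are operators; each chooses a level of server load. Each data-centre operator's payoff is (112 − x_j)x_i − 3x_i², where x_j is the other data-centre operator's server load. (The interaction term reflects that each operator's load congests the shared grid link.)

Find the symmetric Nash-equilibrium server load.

16

Nimbus's payoff is (112 − x_C)x_N − 3x_N².
∂π/∂x_N = 112 − x_C − 6x_N = 0, so x_N = 56/3 − (1/6)x_C.
The game is symmetric, so in equilibrium x_C = x_N: the reaction function gives (7/6)x_N = 56/3, hence x_N = 16.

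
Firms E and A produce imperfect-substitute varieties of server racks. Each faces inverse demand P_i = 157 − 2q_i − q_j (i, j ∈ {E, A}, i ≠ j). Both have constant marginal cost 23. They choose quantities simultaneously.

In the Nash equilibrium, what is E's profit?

1436.48

Firm E's profit: π = q_E(157 − 2q_E − q_A) − 23q_E.
∂π/∂q_E = 134 − 4q_E − q_A = 0 ⇒ q_E = 33.5 − 0.25q_A.
By symmetry q_A = q_E; substituting into the reaction function, 1.25q_E = 33.5 and q_E = 26.8.
P_E = 157 − 2·26.8 − 26.8 = 76.6.
Profit = (76.6 − 23)·26.8 = 1436.48.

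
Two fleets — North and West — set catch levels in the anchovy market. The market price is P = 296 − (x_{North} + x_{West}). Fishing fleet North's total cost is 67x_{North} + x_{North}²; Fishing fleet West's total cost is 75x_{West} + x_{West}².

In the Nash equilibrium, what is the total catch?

90

Fishing fleet North's profit: π = x_{North}(296 − (x_{North} + x_{West})) − 67x_{North} − x_{North}².
∂π/∂x_{North} = 229 − 4x_{North} − x_{West} = 0, so x_{North} = 57.25 − 0.25x_{West}.
By the same steps for West: x_{West} = 55.25 − 0.25x_{North}.
Plugging x_{West} into North's best response: x_{North} = 57.25 − 0.25(55.25 − 0.25x_{North}) ⇒ 0.9375x_{North} = 43.4375, so x_{North} = 139/3.
Then x_{West} = 55.25 − 0.25·(139/3) = 131/3.
Total catch: 139/3 + 131/3 = 90.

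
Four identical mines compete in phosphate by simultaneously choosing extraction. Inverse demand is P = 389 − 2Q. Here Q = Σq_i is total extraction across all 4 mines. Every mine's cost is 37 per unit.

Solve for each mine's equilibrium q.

35.2

A representative mine's profit is π_i = q_i(389 − 2Q) − 37q_i, with Q = q_i + Σ_{j≠i} q_j.
First-order condition: 352 − 4q_i − 2Σ_{j≠i} q_j = 0.
With identical mines, set every q_j = q: then 352 − 4q − 6q = 0, i.e. q = 352/10 = 35.2.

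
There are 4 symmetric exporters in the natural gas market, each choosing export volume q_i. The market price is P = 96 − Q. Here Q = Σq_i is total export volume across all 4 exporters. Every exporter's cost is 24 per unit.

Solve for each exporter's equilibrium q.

A representative exporter's profit is π_i = q_i(96 − Q) − 24q_i, with Q = q_i + Σ_{j≠i} q_j.
First-order condition: 72 − 2q_i − Σ_{j≠i} q_j = 0.
Imposing symmetry (q_j = q for all j) turns Σ_{j≠i} q_j into 3q, so 72 = 5q and q = 14.4.

14.4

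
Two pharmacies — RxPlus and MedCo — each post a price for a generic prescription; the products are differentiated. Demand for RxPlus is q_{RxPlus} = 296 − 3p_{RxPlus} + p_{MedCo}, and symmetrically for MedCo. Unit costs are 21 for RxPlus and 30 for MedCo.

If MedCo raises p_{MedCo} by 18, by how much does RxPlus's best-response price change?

3

RxPlus's profit: π = (p_{RxPlus} − 21)(296 − 3p_{RxPlus} + p_{MedCo}).
∂π/∂p_{RxPlus} = 359 − 6p_{RxPlus} + p_{MedCo} = 0 ⇒ p_{RxPlus} = 359/6 + (1/6)p_{MedCo}.
The reaction-function slope is 1/6, so an 18-unit rise in p_{MedCo} moves p_{RxPlus} by 1/6 × 18 = 3. RxPlus's best response rises — the actions are strategic complements.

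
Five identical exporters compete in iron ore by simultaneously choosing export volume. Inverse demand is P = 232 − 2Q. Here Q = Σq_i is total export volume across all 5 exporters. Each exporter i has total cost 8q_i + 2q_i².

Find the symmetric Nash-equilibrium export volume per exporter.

A representative exporter's profit is π_i = q_i(232 − 2Q) − 8q_i − 2q_i², with Q = q_i + Σ_{j≠i} q_j.
First-order condition: 224 − 8q_i − 2Σ_{j≠i} q_j = 0.
In a symmetric equilibrium every exporter chooses the same q, so Σ_{j≠i} q_j = 4q. The condition becomes 224 − 16q = 0, giving q = 224/16 = 14.

14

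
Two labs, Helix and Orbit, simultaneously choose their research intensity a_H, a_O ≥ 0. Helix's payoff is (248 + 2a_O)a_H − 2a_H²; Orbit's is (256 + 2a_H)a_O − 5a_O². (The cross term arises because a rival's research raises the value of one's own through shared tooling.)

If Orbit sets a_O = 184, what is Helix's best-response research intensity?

Expanding Helix's payoff: 248a_H + 2a_Oa_H − 2a_H².
∂π/∂a_H = 248 + 2a_O − 4a_H = 0, so a_H = 62 + 0.5a_O.
At a_O = 184: a_H = 62 + 0.5·184 = 154.

154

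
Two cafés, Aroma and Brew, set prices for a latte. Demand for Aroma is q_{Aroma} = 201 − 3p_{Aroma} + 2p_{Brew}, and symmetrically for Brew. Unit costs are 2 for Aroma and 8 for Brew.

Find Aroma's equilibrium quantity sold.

152.625

Aroma's profit: π = (p_{Aroma} − 2)(201 − 3p_{Aroma} + 2p_{Brew}).
∂π/∂p_{Aroma} = 207 − 6p_{Aroma} + 2p_{Brew} = 0 ⇒ p_{Aroma} = 34.5 + (1/3)p_{Brew}.
Similarly p_{Brew} = 37.5 + (1/3)p_{Aroma}.
Solving the two reaction functions simultaneously: (1 − (1/3)(1/3))p_{Aroma} = 34.5 + (1/3)·37.5, so (8/9)p_{Aroma} = 47 and p_{Aroma} = 52.875.
Then p_{Brew} = 37.5 + (1/3)·52.875 = 55.125.
q_{Aroma} = 201 − 3·52.875 + 2·55.125 = 152.625.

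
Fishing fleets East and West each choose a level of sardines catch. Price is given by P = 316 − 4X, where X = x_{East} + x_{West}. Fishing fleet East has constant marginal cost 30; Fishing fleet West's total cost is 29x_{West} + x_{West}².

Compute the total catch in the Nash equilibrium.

44.75

Fishing fleet East's profit: π = x_{East}(316 − 4(x_{East} + x_{West})) − 30x_{East}.
∂π/∂x_{East} = 286 − 8x_{East} − 4x_{West} = 0, so x_{East} = 35.75 − 0.5x_{West}.
For West: ∂π/∂x_{West} = 287 − 10x_{West} − 4x_{East} = 0 ⇒ x_{West} = 28.7 − 0.4x_{East}.
Solving the two reaction functions simultaneously: (1 − (−0.5)(−0.4))x_{East} = 35.75 − 0.5·28.7, so 0.8x_{East} = 21.4 and x_{East} = 26.75.
Then x_{West} = 28.7 − 0.4·26.75 = 18.
Total catch: 26.75 + 18 = 44.75.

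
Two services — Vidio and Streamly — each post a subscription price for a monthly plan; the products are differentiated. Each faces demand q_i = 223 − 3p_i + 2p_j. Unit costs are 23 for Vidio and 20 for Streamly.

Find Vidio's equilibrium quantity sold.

Vidio's profit: π = (p_{Vidio} − 23)(223 − 3p_{Vidio} + 2p_{Streamly}).
∂π/∂p_{Vidio} = 292 − 6p_{Vidio} + 2p_{Streamly} = 0 ⇒ p_{Vidio} = 146/3 + (1/3)p_{Streamly}.
Similarly p_{Streamly} = 283/6 + (1/3)p_{Vidio}.
Substituting the second reaction function into the first: p_{Vidio} = 146/3 + (1/3)(283/6 + (1/3)p_{Vidio}), which gives (8/9)p_{Vidio} = 1159/18 ⇒ p_{Vidio} = 72.4375.
Then p_{Streamly} = 283/6 + (1/3)·72.4375 = 71.3125.
q_{Vidio} = 223 − 3·72.4375 + 2·71.3125 = 148.3125.

148.3125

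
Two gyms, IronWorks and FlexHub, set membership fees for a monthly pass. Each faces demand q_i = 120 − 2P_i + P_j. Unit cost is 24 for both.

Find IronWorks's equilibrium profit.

IronWorks's profit: π = (P_{IronWorks} − 24)(120 − 2P_{IronWorks} + P_{FlexHub}).
∂π/∂P_{IronWorks} = 168 − 4P_{IronWorks} + P_{FlexHub} = 0 ⇒ P_{IronWorks} = 42 + 0.25P_{FlexHub}.
The game is symmetric, so in equilibrium P_{FlexHub} = P_{IronWorks}: the reaction function gives 0.75P_{IronWorks} = 42, hence P_{IronWorks} = 56.
q_{IronWorks} = 120 − 2·56 + 56 = 64.
Profit = (56 − 24)·64 = 2048.

2048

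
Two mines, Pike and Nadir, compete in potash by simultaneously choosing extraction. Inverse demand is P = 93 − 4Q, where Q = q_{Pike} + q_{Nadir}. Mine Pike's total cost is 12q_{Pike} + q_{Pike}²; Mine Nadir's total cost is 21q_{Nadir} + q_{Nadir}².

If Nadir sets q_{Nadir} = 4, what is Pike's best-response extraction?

6.5

Mine Pike's profit: π = q_{Pike}(93 − 4(q_{Pike} + q_{Nadir})) − 12q_{Pike} − q_{Pike}².
∂π/∂q_{Pike} = 81 − 10q_{Pike} − 4q_{Nadir} = 0, so q_{Pike} = 8.1 − 0.4q_{Nadir}.
At q_{Nadir} = 4: q_{Pike} = 8.1 − 0.4·4 = 6.5.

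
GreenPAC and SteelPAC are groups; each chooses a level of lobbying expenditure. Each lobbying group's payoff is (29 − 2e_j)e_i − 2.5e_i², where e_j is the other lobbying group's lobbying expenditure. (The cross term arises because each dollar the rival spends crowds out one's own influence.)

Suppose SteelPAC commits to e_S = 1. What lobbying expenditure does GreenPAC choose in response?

GreenPAC's payoff is (29 − 2e_S)e_G − 2.5e_G².
∂π/∂e_G = 29 − 2e_S − 5e_G = 0, so e_G = 5.8 − 0.4e_S.
At e_S = 1: e_G = 5.8 − 0.4·1 = 5.4.

5.4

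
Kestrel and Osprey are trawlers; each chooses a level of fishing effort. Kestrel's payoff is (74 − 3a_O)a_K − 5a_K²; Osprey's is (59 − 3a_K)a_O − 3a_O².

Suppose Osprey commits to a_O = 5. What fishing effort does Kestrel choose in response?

5.9

Expanding Kestrel's payoff: 74a_K − 3a_Oa_K − 5a_K².
∂π/∂a_K = 74 − 3a_O − 10a_K = 0, so a_K = 7.4 − 0.3a_O.
At a_O = 5: a_K = 7.4 − 0.3·5 = 5.9.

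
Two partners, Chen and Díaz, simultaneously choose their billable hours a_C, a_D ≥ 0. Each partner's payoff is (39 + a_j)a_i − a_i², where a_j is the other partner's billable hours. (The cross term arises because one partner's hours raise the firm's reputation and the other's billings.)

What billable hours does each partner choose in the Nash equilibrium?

Chen's payoff is (39 + a_D)a_C − a_C².
∂π/∂a_C = 39 + a_D − 2a_C = 0, so a_C = 19.5 + 0.5a_D.
By symmetry a_D = a_C; substituting into the reaction function, 0.5a_C = 19.5 and a_C = 39.

39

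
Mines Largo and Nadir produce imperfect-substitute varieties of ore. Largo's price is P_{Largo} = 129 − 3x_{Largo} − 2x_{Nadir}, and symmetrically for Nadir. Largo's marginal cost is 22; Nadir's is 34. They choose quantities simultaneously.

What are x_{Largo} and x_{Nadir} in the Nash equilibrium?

14.125, 11.125

Mine Largo's profit: π = x_{Largo}(129 − 3x_{Largo} − 2x_{Nadir}) − 22x_{Largo}.
∂π/∂x_{Largo} = 107 − 6x_{Largo} − 2x_{Nadir} = 0 ⇒ x_{Largo} = 107/6 − (1/3)x_{Nadir}.
Similarly x_{Nadir} = 95/6 − (1/3)x_{Largo}.
Solving the two reaction functions simultaneously: (1 − (−1/3)(−1/3))x_{Largo} = 107/6 − (1/3)·(95/6), so (8/9)x_{Largo} = 113/9 and x_{Largo} = 14.125.
Then x_{Nadir} = 95/6 − (1/3)·14.125 = 11.125.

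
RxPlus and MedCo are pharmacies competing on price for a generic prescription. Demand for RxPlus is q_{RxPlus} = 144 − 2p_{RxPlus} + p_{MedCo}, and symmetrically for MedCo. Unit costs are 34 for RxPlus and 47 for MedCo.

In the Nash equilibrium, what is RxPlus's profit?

RxPlus's profit: π = (p_{RxPlus} − 34)(144 − 2p_{RxPlus} + p_{MedCo}).
∂π/∂p_{RxPlus} = 212 − 4p_{RxPlus} + p_{MedCo} = 0 ⇒ p_{RxPlus} = 53 + 0.25p_{MedCo}.
Similarly p_{MedCo} = 59.5 + 0.25p_{RxPlus}.
Plugging p_{MedCo} into RxPlus's best response: p_{RxPlus} = 53 + 0.25(59.5 + 0.25p_{RxPlus}) ⇒ 0.9375p_{RxPlus} = 67.875, so p_{RxPlus} = 72.4.
Then p_{MedCo} = 59.5 + 0.25·72.4 = 77.6.
q_{RxPlus} = 144 − 2·72.4 + 77.6 = 76.8.
Profit = (72.4 − 34)·76.8 = 2949.12.

2949.12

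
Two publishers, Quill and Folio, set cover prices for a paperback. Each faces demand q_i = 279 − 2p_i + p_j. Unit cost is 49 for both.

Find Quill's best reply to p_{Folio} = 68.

111.25

Quill's profit: π = (p_{Quill} − 49)(279 − 2p_{Quill} + p_{Folio}).
∂π/∂p_{Quill} = 377 − 4p_{Quill} + p_{Folio} = 0 ⇒ p_{Quill} = 94.25 + 0.25p_{Folio}.
At p_{Folio} = 68: p_{Quill} = 94.25 + 0.25·68 = 111.25.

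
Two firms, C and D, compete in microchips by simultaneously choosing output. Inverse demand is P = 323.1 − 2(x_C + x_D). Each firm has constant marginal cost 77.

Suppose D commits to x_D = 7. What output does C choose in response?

Firm C's profit: π = x_C(323.1 − 2(x_C + x_D)) − 77x_C.
∂π/∂x_C = 246.1 − 4x_C − 2x_D = 0, so x_C = 61.525 − 0.5x_D.
At x_D = 7: x_C = 61.525 − 0.5·7 = 58.025.

58.025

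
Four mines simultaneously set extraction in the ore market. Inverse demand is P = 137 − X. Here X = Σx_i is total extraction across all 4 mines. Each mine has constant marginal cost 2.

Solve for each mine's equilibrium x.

27

A representative mine's profit is π_i = x_i(137 − X) − 2x_i, with X = x_i + Σ_{j≠i} x_j.
First-order condition: 135 − 2x_i − Σ_{j≠i} x_j = 0.
In a symmetric equilibrium every mine chooses the same x, so Σ_{j≠i} x_j = 3x. The condition becomes 135 − 5x = 0, giving x = 135/5 = 27.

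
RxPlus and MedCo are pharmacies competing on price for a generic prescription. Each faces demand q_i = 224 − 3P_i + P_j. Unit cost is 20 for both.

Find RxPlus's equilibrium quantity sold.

RxPlus's profit: π = (P_{RxPlus} − 20)(224 − 3P_{RxPlus} + P_{MedCo}).
∂π/∂P_{RxPlus} = 284 − 6P_{RxPlus} + P_{MedCo} = 0 ⇒ P_{RxPlus} = 142/3 + (1/6)P_{MedCo}.
Setting P_{RxPlus} = P_{MedCo} in the reaction function: P_{RxPlus} = 142/3 + (1/6)P_{RxPlus}, so P_{RxPlus} = (142/3) / (5/6) = 56.8.
q_{RxPlus} = 224 − 3·56.8 + 56.8 = 110.4.

110.4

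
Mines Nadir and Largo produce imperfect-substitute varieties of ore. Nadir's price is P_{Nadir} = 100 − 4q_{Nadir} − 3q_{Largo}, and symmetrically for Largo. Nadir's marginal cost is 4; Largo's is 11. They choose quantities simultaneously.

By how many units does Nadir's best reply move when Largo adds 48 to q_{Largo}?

-18

Mine Nadir's profit: π = q_{Nadir}(100 − 4q_{Nadir} − 3q_{Largo}) − 4q_{Nadir}.
∂π/∂q_{Nadir} = 96 − 8q_{Nadir} − 3q_{Largo} = 0 ⇒ q_{Nadir} = 12 − 0.375q_{Largo}.
The reaction-function slope is −0.375, so a 48-unit rise in q_{Largo} moves q_{Nadir} by −0.375 × 48 = −18. Nadir's best response falls — the actions are strategic substitutes.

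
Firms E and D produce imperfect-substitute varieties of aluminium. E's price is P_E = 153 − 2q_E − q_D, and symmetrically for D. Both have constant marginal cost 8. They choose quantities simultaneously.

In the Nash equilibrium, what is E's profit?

1682

Firm E's profit: π = q_E(153 − 2q_E − q_D) − 8q_E.
∂π/∂q_E = 145 − 4q_E − q_D = 0 ⇒ q_E = 36.25 − 0.25q_D.
The game is symmetric, so in equilibrium q_D = q_E: the reaction function gives 1.25q_E = 36.25, hence q_E = 29.
P_E = 153 − 2·29 − 29 = 66.
Profit = (66 − 8)·29 = 1682.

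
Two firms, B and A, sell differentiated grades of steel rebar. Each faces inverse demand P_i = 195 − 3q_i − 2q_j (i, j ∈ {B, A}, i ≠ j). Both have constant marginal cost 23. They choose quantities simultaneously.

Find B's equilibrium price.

87.5

Firm B's profit: π = q_B(195 − 3q_B − 2q_A) − 23q_B.
∂π/∂q_B = 172 − 6q_B − 2q_A = 0 ⇒ q_B = 86/3 − (1/3)q_A.
By symmetry q_A = q_B; substituting into the reaction function, (4/3)q_B = 86/3 and q_B = 21.5.
P_B = 195 − 3·21.5 − 2·21.5 = 87.5.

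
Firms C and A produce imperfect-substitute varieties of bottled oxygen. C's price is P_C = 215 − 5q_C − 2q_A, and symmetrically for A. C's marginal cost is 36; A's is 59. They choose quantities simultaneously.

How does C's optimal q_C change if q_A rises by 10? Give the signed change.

-2

Firm C's profit: π = q_C(215 − 5q_C − 2q_A) − 36q_C.
∂π/∂q_C = 179 − 10q_C − 2q_A = 0 ⇒ q_C = 17.9 − 0.2q_A.
The reaction-function slope is −0.2, so a 10-unit rise in q_A moves q_C by −0.2 × 10 = −2. C's best response falls — the actions are strategic substitutes.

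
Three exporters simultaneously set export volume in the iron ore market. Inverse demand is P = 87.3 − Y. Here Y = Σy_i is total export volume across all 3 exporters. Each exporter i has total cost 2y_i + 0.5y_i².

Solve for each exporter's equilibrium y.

17.06

A representative exporter's profit is π_i = y_i(87.3 − Y) − 2y_i − 0.5y_i², with Y = y_i + Σ_{j≠i} y_j.
First-order condition: 85.3 − 3y_i − Σ_{j≠i} y_j = 0.
Imposing symmetry (y_j = y for all j) turns Σ_{j≠i} y_j into 2y, so 85.3 = 5y and y = 17.06.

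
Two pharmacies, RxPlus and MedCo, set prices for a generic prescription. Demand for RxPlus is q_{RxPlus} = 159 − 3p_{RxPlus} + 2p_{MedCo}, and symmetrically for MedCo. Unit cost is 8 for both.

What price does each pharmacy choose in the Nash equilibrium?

45.75

RxPlus's profit: π = (p_{RxPlus} − 8)(159 − 3p_{RxPlus} + 2p_{MedCo}).
∂π/∂p_{RxPlus} = 183 − 6p_{RxPlus} + 2p_{MedCo} = 0 ⇒ p_{RxPlus} = 30.5 + (1/3)p_{MedCo}.
Setting p_{RxPlus} = p_{MedCo} in the reaction function: p_{RxPlus} = 30.5 + (1/3)p_{RxPlus}, so p_{RxPlus} = 30.5 / (2/3) = 45.75.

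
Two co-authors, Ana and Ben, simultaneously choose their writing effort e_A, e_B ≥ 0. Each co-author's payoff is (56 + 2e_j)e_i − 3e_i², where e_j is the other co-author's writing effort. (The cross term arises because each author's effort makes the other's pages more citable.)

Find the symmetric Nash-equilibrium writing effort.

Ana's payoff is (56 + 2e_B)e_A − 3e_A².
∂π/∂e_A = 56 + 2e_B − 6e_A = 0, so e_A = 28/3 + (1/3)e_B.
By symmetry e_B = e_A; substituting into the reaction function, (2/3)e_A = 28/3 and e_A = 14.

14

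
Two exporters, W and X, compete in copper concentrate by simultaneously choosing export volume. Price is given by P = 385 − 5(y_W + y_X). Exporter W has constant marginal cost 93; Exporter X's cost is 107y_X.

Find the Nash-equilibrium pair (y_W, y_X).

Exporter W's profit: π = y_W(385 − 5(y_W + y_X)) − 93y_W.
∂π/∂y_W = 292 − 10y_W − 5y_X = 0, so y_W = 29.2 − 0.5y_X.
By the same steps for X: y_X = 27.8 − 0.5y_W.
Solving the two reaction functions simultaneously: (1 − (−0.5)(−0.5))y_W = 29.2 − 0.5·27.8, so 0.75y_W = 15.3 and y_W = 20.4.
Then y_X = 27.8 − 0.5·20.4 = 17.6.

20.4, 17.6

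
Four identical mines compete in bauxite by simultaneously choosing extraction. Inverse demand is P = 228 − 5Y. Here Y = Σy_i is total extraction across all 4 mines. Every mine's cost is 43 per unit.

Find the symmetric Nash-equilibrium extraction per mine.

A representative mine's profit is π_i = y_i(228 − 5Y) − 43y_i, with Y = y_i + Σ_{j≠i} y_j.
First-order condition: 185 − 10y_i − 5Σ_{j≠i} y_j = 0.
In a symmetric equilibrium every mine chooses the same y, so Σ_{j≠i} y_j = 3y. The condition becomes 185 − 25y = 0, giving y = 185/25 = 7.4.

7.4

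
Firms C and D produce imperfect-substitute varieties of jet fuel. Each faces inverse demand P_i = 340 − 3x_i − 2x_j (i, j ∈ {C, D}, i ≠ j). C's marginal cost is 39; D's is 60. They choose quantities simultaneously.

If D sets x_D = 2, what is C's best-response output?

Firm C's profit: π = x_C(340 − 3x_C − 2x_D) − 39x_C.
∂π/∂x_C = 301 − 6x_C − 2x_D = 0 ⇒ x_C = 301/6 − (1/3)x_D.
At x_D = 2: x_C = 301/6 − (1/3)·2 = 49.5.

49.5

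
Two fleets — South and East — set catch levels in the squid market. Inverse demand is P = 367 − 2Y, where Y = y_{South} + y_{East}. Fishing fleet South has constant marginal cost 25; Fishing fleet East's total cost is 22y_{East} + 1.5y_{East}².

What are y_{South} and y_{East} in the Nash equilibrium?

71, 29

Fishing fleet South's profit: π = y_{South}(367 − 2(y_{South} + y_{East})) − 25y_{South}.
∂π/∂y_{South} = 342 − 4y_{South} − 2y_{East} = 0, so y_{South} = 85.5 − 0.5y_{East}.
For East: ∂π/∂y_{East} = 345 − 7y_{East} − 2y_{South} = 0 ⇒ y_{East} = 345/7 − (2/7)y_{South}.
Solving the two reaction functions simultaneously: (1 − (−0.5)(−2/7))y_{South} = 85.5 − 0.5·(345/7), so (6/7)y_{South} = 426/7 and y_{South} = 71.
Then y_{East} = 345/7 − (2/7)·71 = 29.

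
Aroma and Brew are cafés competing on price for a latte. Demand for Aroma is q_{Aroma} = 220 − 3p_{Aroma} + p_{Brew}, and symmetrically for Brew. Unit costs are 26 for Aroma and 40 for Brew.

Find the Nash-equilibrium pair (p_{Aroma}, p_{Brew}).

Aroma's profit: π = (p_{Aroma} − 26)(220 − 3p_{Aroma} + p_{Brew}).
∂π/∂p_{Aroma} = 298 − 6p_{Aroma} + p_{Brew} = 0 ⇒ p_{Aroma} = 149/3 + (1/6)p_{Brew}.
Similarly p_{Brew} = 170/3 + (1/6)p_{Aroma}.
Plugging p_{Brew} into Aroma's best response: p_{Aroma} = 149/3 + (1/6)(170/3 + (1/6)p_{Aroma}) ⇒ (35/36)p_{Aroma} = 532/9, so p_{Aroma} = 60.8.
Then p_{Brew} = 170/3 + (1/6)·60.8 = 66.8.

60.8, 66.8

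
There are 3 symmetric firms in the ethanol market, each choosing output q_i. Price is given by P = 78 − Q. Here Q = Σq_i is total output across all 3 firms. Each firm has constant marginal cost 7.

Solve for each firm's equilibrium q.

A representative firm's profit is π_i = q_i(78 − Q) − 7q_i, with Q = q_i + Σ_{j≠i} q_j.
First-order condition: 71 − 2q_i − Σ_{j≠i} q_j = 0.
In a symmetric equilibrium every firm chooses the same q, so Σ_{j≠i} q_j = 2q. The condition becomes 71 − 4q = 0, giving q = 71/4 = 17.75.

17.75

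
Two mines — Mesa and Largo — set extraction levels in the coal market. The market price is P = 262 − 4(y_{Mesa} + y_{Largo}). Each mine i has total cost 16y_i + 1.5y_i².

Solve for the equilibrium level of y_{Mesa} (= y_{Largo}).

16.4

Mine Mesa's profit: π = y_{Mesa}(262 − 4(y_{Mesa} + y_{Largo})) − 16y_{Mesa} − 1.5y_{Mesa}².
∂π/∂y_{Mesa} = 246 − 11y_{Mesa} − 4y_{Largo} = 0, so y_{Mesa} = 246/11 − (4/11)y_{Largo}.
The game is symmetric, so in equilibrium y_{Largo} = y_{Mesa}: the reaction function gives (15/11)y_{Mesa} = 246/11, hence y_{Mesa} = 16.4.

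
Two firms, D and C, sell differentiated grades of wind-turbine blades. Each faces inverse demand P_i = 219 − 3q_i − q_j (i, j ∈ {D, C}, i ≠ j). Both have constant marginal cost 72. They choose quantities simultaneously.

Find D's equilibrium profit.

1323

Firm D's profit: π = q_D(219 − 3q_D − q_C) − 72q_D.
∂π/∂q_D = 147 − 6q_D − q_C = 0 ⇒ q_D = 24.5 − (1/6)q_C.
By symmetry q_C = q_D; substituting into the reaction function, (7/6)q_D = 24.5 and q_D = 21.
P_D = 219 − 3·21 − 21 = 135.
Profit = (135 − 72)·21 = 1323.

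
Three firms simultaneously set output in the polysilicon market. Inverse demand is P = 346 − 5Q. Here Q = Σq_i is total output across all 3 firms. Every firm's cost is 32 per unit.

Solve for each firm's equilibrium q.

A representative firm's profit is π_i = q_i(346 − 5Q) − 32q_i, with Q = q_i + Σ_{j≠i} q_j.
First-order condition: 314 − 10q_i − 5Σ_{j≠i} q_j = 0.
In a symmetric equilibrium every firm chooses the same q, so Σ_{j≠i} q_j = 2q. The condition becomes 314 − 20q = 0, giving q = 314/20 = 15.7.

15.7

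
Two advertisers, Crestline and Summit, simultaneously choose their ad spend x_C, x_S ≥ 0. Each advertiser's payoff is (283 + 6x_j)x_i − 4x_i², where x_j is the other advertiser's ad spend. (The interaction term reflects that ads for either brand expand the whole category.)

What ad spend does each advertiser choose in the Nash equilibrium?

141.5

Crestline's payoff is (283 + 6x_S)x_C − 4x_C².
∂π/∂x_C = 283 + 6x_S − 8x_C = 0, so x_C = 35.375 + 0.75x_S.
The game is symmetric, so in equilibrium x_S = x_C: the reaction function gives 0.25x_C = 35.375, hence x_C = 141.5.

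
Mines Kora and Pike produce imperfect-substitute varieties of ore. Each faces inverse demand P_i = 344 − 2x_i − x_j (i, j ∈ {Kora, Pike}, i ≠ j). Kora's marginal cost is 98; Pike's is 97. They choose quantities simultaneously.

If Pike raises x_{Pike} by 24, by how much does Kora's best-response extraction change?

Mine Kora's profit: π = x_{Kora}(344 − 2x_{Kora} − x_{Pike}) − 98x_{Kora}.
∂π/∂x_{Kora} = 246 − 4x_{Kora} − x_{Pike} = 0 ⇒ x_{Kora} = 61.5 − 0.25x_{Pike}.
The reaction-function slope is −0.25, so a 24-unit rise in x_{Pike} moves x_{Kora} by −0.25 × 24 = −6. Kora's best response falls — the actions are strategic substitutes.

-6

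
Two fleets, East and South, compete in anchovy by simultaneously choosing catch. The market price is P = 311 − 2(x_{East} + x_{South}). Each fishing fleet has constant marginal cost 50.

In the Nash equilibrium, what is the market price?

Fishing fleet East's profit: π = x_{East}(311 − 2(x_{East} + x_{South})) − 50x_{East}.
∂π/∂x_{East} = 261 − 4x_{East} − 2x_{South} = 0, so x_{East} = 65.25 − 0.5x_{South}.
The game is symmetric, so in equilibrium x_{South} = x_{East}: the reaction function gives 1.5x_{East} = 65.25, hence x_{East} = 43.5.
Equilibrium price: P = 311 − 2·87 = 137.

137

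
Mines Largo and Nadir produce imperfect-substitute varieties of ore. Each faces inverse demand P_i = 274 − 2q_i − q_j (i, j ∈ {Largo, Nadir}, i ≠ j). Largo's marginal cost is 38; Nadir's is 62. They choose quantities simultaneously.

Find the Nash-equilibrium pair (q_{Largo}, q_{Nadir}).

48.8, 40.8

Mine Largo's profit: π = q_{Largo}(274 − 2q_{Largo} − q_{Nadir}) − 38q_{Largo}.
∂π/∂q_{Largo} = 236 − 4q_{Largo} − q_{Nadir} = 0 ⇒ q_{Largo} = 59 − 0.25q_{Nadir}.
Similarly q_{Nadir} = 53 − 0.25q_{Largo}.
Plugging q_{Nadir} into Largo's best response: q_{Largo} = 59 − 0.25(53 − 0.25q_{Largo}) ⇒ 0.9375q_{Largo} = 45.75, so q_{Largo} = 48.8.
Then q_{Nadir} = 53 − 0.25·48.8 = 40.8.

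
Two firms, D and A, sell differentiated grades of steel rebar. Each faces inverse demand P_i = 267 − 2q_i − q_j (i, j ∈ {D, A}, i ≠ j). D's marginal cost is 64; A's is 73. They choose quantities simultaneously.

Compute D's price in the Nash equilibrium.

Firm D's profit: π = q_D(267 − 2q_D − q_A) − 64q_D.
∂π/∂q_D = 203 − 4q_D − q_A = 0 ⇒ q_D = 50.75 − 0.25q_A.
Similarly q_A = 48.5 − 0.25q_D.
Plugging q_A into D's best response: q_D = 50.75 − 0.25(48.5 − 0.25q_D) ⇒ 0.9375q_D = 38.625, so q_D = 41.2.
Then q_A = 48.5 − 0.25·41.2 = 38.2.
P_D = 267 − 2·41.2 − 38.2 = 146.4.

146.4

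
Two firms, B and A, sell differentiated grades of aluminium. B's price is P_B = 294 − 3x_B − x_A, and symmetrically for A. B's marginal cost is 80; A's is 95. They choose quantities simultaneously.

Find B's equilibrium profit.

2883

Firm B's profit: π = x_B(294 − 3x_B − x_A) − 80x_B.
∂π/∂x_B = 214 − 6x_B − x_A = 0 ⇒ x_B = 107/3 − (1/6)x_A.
Similarly x_A = 199/6 − (1/6)x_B.
Solving the two reaction functions simultaneously: (1 − (−1/6)(−1/6))x_B = 107/3 − (1/6)·(199/6), so (35/36)x_B = 1085/36 and x_B = 31.
Then x_A = 199/6 − (1/6)·31 = 28.
P_B = 294 − 3·31 − 28 = 173.
Profit = (173 − 80)·31 = 2883.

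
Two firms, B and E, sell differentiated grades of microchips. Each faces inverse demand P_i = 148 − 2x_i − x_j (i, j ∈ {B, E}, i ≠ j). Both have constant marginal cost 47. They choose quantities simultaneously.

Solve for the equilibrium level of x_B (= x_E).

Firm B's profit: π = x_B(148 − 2x_B − x_E) − 47x_B.
∂π/∂x_B = 101 − 4x_B − x_E = 0 ⇒ x_B = 25.25 − 0.25x_E.
By symmetry x_E = x_B; substituting into the reaction function, 1.25x_B = 25.25 and x_B = 20.2.

20.2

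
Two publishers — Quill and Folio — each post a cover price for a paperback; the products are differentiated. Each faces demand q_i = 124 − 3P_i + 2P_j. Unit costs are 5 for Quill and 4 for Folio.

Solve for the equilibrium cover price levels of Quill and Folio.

34.5625, 34.1875

Quill's profit: π = (P_{Quill} − 5)(124 − 3P_{Quill} + 2P_{Folio}).
∂π/∂P_{Quill} = 139 − 6P_{Quill} + 2P_{Folio} = 0 ⇒ P_{Quill} = 139/6 + (1/3)P_{Folio}.
Similarly P_{Folio} = 68/3 + (1/3)P_{Quill}.
Solving the two reaction functions simultaneously: (1 − (1/3)(1/3))P_{Quill} = 139/6 + (1/3)·(68/3), so (8/9)P_{Quill} = 553/18 and P_{Quill} = 34.5625.
Then P_{Folio} = 68/3 + (1/3)·34.5625 = 34.1875.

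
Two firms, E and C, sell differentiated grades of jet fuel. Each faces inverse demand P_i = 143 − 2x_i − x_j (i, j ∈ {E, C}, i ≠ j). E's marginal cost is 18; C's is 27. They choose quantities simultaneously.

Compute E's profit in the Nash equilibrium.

Firm E's profit: π = x_E(143 − 2x_E − x_C) − 18x_E.
∂π/∂x_E = 125 − 4x_E − x_C = 0 ⇒ x_E = 31.25 − 0.25x_C.
Similarly x_C = 29 − 0.25x_E.
Substituting the second reaction function into the first: x_E = 31.25 − 0.25(29 − 0.25x_E), which gives 0.9375x_E = 24 ⇒ x_E = 25.6.
Then x_C = 29 − 0.25·25.6 = 22.6.
P_E = 143 − 2·25.6 − 22.6 = 69.2.
Profit = (69.2 − 18)·25.6 = 1310.72.

1310.72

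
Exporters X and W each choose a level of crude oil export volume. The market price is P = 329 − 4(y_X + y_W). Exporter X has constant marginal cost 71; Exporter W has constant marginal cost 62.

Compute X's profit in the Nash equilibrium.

1722.25

Exporter X's profit: π = y_X(329 − 4(y_X + y_W)) − 71y_X.
∂π/∂y_X = 258 − 8y_X − 4y_W = 0, so y_X = 32.25 − 0.5y_W.
By the same steps for W: y_W = 33.375 − 0.5y_X.
Substituting the second reaction function into the first: y_X = 32.25 − 0.5(33.375 − 0.5y_X), which gives 0.75y_X = 15.5625 ⇒ y_X = 20.75.
Then y_W = 33.375 − 0.5·20.75 = 23.
Price P = 329 − 4·43.75 = 154.
X's profit: (154 − 71)·20.75 = 1722.25.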